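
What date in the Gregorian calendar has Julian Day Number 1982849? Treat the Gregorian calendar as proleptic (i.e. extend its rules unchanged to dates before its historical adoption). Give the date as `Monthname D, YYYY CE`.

Counting from JDN 2299161 = 15 Oct 1582 gives an offset of -316312 days.

October 3, 716 CE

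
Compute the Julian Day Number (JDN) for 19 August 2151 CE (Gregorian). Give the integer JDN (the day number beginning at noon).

2506927

JDN 2451545 is 1 January 2000 CE (Gregorian); the target day is +55382 days from there, so JDN = 2506927.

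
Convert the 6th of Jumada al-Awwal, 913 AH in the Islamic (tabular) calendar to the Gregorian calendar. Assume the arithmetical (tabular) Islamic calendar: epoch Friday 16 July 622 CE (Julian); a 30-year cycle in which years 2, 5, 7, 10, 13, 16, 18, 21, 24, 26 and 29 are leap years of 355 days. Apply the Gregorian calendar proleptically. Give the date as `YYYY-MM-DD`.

1507-09-23

Julian Day Number of the source date = 2271745.
Converting JDN 2271745 to the Gregorian calendar gives 23 September 1507 CE.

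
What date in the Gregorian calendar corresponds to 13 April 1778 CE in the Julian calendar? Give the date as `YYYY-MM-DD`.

1778-04-24

At this point the Julian calendar is 11 days behind the Gregorian.
13 April 1778 Julian + 11 days → 24 April 1778 Gregorian.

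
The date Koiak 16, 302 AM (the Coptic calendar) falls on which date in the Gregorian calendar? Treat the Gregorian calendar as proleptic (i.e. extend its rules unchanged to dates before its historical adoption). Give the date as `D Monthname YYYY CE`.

14 December 585 CE

Both dates share Julian Day Number 1935075; in the Gregorian calendar that is 14 December 585 CE.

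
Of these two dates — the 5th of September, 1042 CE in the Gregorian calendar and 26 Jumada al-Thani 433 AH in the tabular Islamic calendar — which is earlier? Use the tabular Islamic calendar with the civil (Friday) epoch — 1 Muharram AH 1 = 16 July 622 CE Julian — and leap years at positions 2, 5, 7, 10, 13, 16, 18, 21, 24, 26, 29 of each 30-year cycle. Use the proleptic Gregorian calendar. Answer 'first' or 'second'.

The two dates have Julian Day Numbers 2101890 and 2101699 respectively.
Since 2101699 < 2101890, the second date comes first.

second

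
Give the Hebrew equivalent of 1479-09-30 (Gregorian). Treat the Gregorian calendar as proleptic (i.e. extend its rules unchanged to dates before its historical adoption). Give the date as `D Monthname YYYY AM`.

Both dates share Julian Day Number 2261526; in the Hebrew calendar that is 6 Tishrei 5240 AM.

6 Tishrei 5240 AM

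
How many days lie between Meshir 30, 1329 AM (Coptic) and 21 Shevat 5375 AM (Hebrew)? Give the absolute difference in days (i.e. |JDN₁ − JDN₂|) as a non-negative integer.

JDN of the first date = 2310261.
JDN of the second date = 2310947.
|2310947 − 2310261| = 686.

686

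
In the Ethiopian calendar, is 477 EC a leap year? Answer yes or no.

no

477 mod 4 = 1; in the Ethiopian calendar a year is leap when year mod 4 = 3, so it is a common year.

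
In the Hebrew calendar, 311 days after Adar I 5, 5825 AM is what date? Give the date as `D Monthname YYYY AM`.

21 Kislev 5826 AM

JDN of Adar I 5, 5825 AM = 2475328.
2475328 + 311 = 2475639.
JDN 2475639 in the Hebrew calendar is 21 Kislev 5826 AM.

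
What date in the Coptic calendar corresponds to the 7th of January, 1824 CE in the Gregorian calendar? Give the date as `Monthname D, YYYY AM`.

Both dates share Julian Day Number 2387268; in the Coptic calendar that is 29 Koiak 1540 AM.

Koiak 29, 1540 AM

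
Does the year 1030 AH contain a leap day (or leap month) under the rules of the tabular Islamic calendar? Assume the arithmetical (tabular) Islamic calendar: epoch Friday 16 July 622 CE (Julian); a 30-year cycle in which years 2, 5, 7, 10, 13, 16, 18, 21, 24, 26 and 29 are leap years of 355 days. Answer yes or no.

yes

Year 1030 AH is year 10 of its 30-year cycle; leap positions are 2, 5, 7, 10, 13, 16, 18, 21, 24, 26, 29, so it is a leap year (355 days).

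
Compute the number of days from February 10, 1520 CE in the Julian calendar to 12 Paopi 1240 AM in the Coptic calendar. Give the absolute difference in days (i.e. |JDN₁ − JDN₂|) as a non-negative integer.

1338

First date → JDN 2276278; second date → JDN 2277616.
The interval is |2276278 − 2277616| = 1338 days.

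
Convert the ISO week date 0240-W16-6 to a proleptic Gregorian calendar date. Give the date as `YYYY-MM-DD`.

0240-04-18

ISO week 1 of 240 is the week containing the first Thursday of 240.
Week 16, day 6 (Saturday) lands on 0240-04-18.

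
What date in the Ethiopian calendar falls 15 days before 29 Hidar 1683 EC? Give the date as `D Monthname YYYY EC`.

The starting date is JDN 2338659; 2338659 − 15 = 2338644.
JDN 2338644 corresponds to 14 Hidar 1683 EC.

14 Hidar 1683 EC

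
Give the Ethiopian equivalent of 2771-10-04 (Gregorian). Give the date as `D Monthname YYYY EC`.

17 Meskerem 2764 EC

Julian Day Number of the source date = 2733423.
Converting JDN 2733423 to the Ethiopian calendar gives 17 Meskerem 2764 EC.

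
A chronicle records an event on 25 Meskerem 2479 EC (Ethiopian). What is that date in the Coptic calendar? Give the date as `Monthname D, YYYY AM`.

Julian Day Number of the source date = 2629334.
Converting JDN 2629334 to the Coptic calendar gives 25 Thout 2203 AM.

Thout 25, 2203 AM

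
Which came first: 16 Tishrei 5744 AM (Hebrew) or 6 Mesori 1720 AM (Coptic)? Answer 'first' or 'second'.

first

Converting both to JDN: 2445601 vs 2453230; the smaller is the first.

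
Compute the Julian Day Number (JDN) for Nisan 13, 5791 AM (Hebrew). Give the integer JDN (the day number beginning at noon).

Equivalently 6 April 2031 (Gregorian).
JDN 2400001 is 17 November 1858 CE (Gregorian), MJD 0; the target day is +62962 days from there, so JDN = 2462963.

2462963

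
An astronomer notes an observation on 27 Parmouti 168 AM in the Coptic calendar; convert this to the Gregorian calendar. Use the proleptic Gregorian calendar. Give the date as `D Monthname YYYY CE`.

Both dates share Julian Day Number 1886263; in the Gregorian calendar that is 23 April 452 CE.

23 April 452 CE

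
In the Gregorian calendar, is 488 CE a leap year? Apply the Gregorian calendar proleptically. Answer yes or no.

488 is divisible by 4 and not by 100, so it is a leap year.

yes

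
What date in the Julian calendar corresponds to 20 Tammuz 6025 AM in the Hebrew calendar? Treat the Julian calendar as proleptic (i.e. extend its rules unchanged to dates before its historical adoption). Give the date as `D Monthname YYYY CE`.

The source date corresponds to 4 July 2265 in the Gregorian calendar (JDN 2548519).
That day falls on 19 June 2265 CE in the Julian calendar.

19 June 2265 CE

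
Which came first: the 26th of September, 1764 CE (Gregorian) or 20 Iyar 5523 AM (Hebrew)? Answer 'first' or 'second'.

First date → JDN 2365617; second date → JDN 2365105.
JDN 2365105 < JDN 2365617, so the second date is earlier.

second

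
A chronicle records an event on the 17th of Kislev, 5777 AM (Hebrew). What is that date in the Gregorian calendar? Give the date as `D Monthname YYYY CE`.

Julian Day Number of the source date = 2457740.
Converting JDN 2457740 to the Gregorian calendar gives 17 December 2016 CE.

17 December 2016 CE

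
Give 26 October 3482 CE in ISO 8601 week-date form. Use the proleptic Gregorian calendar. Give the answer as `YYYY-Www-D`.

The weekday is Thursday (ISO weekday 4).
That Thursday belongs to ISO week 43 of ISO year 3482.

3482-W43-4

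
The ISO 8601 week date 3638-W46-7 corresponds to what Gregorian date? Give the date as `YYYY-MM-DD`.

ISO week 1 of 3638 is the week containing the first Thursday of 3638.
Week 46, day 7 (Sunday) lands on 3638-11-21.

3638-11-21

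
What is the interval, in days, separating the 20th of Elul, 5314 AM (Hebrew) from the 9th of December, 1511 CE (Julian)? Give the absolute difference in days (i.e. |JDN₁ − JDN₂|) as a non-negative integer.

First date → JDN 2288886; second date → JDN 2273293.
The interval is |2288886 − 2273293| = 15593 days.

15593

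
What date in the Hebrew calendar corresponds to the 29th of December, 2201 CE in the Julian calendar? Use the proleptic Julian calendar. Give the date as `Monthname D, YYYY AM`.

Julian Day Number of the source date = 2525336.
Converting JDN 2525336 to the Hebrew calendar gives 18 Tevet 5962 AM.

Tevet 18, 5962 AM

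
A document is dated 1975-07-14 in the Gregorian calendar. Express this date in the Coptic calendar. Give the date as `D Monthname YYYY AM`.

7 Epip 1691 AM

Julian Day Number of the source date = 2442608.
Converting JDN 2442608 to the Coptic calendar gives 7 Epip 1691 AM.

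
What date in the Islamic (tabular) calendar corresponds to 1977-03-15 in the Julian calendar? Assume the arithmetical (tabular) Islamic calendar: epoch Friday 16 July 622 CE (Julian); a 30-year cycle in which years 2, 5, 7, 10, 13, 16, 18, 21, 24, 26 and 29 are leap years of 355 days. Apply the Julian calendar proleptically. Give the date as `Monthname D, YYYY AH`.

Julian Day Number of the source date = 2443231.
Converting JDN 2443231 to the tabular Islamic calendar gives 7 Rabi' al-Thani 1397 AH.

Rabi' al-Thani 7, 1397 AH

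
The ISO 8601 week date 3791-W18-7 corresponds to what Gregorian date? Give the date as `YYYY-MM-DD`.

3791-05-08

ISO week 1 of 3791 is the week containing the first Thursday of 3791.
Week 18, day 7 (Sunday) lands on 3791-05-08.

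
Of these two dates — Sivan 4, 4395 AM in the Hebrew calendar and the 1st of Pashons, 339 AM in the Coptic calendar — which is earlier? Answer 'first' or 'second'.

second

Converting both to JDN: 1953137 vs 1948724; the smaller is the second.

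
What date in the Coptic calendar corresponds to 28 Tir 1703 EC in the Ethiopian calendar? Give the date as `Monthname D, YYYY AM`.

Tobi 28, 1427 AM

Both dates share Julian Day Number 2346023; in the Coptic calendar that is 28 Tobi 1427 AM.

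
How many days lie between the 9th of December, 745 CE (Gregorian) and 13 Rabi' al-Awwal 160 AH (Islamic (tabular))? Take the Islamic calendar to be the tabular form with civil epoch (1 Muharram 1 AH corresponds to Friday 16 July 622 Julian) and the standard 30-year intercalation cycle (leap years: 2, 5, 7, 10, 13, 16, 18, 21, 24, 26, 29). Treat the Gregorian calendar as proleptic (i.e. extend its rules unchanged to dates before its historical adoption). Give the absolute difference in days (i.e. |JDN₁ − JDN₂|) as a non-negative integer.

11347

JDN of the first date = 1993508.
JDN of the second date = 2004855.
|2004855 − 1993508| = 11347.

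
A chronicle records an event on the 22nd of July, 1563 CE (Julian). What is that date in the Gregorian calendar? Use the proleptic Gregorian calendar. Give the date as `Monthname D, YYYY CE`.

August 1, 1563 CE

At this point the Julian calendar is 10 days behind the Gregorian.
22 July 1563 Julian + 10 days → 1 August 1563 Gregorian.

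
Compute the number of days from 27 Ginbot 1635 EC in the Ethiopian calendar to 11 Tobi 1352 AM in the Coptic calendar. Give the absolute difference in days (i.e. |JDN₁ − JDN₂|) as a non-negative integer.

JDN of the first date = 2321305.
JDN of the second date = 2318613.
|2318613 − 2321305| = 2692.

2692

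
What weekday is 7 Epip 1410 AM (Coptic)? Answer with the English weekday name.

Sunday

This is JDN 2339973 (11 July 1694 Gregorian).
JDN 2339973 mod 7 = 6, and JDN 0 was a Monday, so this is a Sunday.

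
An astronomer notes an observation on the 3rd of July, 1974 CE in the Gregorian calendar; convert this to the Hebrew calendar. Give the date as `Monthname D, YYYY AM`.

Tammuz 13, 5734 AM

Both dates share Julian Day Number 2442232; in the Hebrew calendar that is 13 Tammuz 5734 AM.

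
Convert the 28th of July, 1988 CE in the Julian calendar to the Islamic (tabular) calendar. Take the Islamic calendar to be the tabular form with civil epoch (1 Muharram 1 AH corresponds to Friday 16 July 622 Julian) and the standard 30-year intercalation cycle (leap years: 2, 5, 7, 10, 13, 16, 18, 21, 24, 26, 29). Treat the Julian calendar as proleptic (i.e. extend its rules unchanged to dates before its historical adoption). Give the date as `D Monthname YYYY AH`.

Both dates share Julian Day Number 2447384; in the tabular Islamic calendar that is 26 Dhu al-Hijjah 1408 AH.

26 Dhu al-Hijjah 1408 AH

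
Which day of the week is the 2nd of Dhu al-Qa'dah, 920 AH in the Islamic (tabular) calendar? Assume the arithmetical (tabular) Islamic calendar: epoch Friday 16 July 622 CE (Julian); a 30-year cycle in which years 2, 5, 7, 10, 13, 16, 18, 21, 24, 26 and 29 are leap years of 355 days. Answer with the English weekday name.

Equivalently 29 December 1514 Gregorian, JDN 2274399.
2274399 ≡ 1 (mod 7); counting from Monday = 0 gives Tuesday.

Tuesday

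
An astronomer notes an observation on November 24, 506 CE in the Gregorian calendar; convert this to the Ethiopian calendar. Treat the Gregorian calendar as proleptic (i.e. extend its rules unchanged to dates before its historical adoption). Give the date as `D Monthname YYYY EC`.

26 Hidar 499 EC

Julian Day Number of the source date = 1906200.
Converting JDN 1906200 to the Ethiopian calendar gives 26 Hidar 499 EC.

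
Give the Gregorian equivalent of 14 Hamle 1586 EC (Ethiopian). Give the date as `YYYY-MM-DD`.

1594-07-18

Julian Day Number of the source date = 2303455.
Converting JDN 2303455 to the Gregorian calendar gives 18 July 1594 CE.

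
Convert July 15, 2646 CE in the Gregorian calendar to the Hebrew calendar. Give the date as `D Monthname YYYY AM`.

Julian Day Number of the source date = 2687687.
Converting JDN 2687687 to the Hebrew calendar gives 9 Tammuz 6406 AM.

9 Tammuz 6406 AM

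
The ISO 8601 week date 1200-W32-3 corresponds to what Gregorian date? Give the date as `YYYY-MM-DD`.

ISO week 1 of 1200 is the week containing the first Thursday of 1200.
Week 32, day 3 (Wednesday) lands on 1200-08-09.

1200-08-09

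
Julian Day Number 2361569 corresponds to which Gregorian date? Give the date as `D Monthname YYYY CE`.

27 August 1753 CE

Counting from JDN 2299161 = 15 Oct 1582 gives an offset of 62408 days.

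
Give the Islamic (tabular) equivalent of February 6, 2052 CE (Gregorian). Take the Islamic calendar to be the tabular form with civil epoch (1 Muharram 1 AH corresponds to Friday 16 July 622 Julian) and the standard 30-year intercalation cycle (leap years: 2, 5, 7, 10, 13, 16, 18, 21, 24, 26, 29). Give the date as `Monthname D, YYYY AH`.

Both dates share Julian Day Number 2470574; in the tabular Islamic calendar that is 5 Jumada al-Thani 1474 AH.

Jumada al-Thani 5, 1474 AH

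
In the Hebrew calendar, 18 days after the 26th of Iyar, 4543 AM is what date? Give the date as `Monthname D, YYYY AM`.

Sivan 15, 4543 AM

JDN of the 26th of Iyar, 4543 AM = 2007171.
2007171 + 18 = 2007189.
JDN 2007189 in the Hebrew calendar is Sivan 15, 4543 AM.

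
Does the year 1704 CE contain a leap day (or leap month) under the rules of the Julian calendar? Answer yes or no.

yes

1704 mod 4 = 0, so it is a leap year in the Julian calendar.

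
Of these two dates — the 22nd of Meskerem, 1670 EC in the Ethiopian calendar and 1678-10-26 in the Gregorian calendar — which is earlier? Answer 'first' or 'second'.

The two dates have Julian Day Numbers 2333844 and 2334236 respectively.
Since 2333844 < 2334236, the first date comes first.

first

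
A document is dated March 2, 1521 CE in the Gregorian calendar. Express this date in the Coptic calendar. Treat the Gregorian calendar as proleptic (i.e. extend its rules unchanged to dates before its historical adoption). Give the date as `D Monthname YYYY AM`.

26 Meshir 1237 AM

Both dates share Julian Day Number 2276654; in the Coptic calendar that is 26 Meshir 1237 AM.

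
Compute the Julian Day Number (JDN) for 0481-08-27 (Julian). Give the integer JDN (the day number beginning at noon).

1896982

Equivalently 28 August 481 (proleptic Gregorian).
JDN 2299161 is 15 October 1582 CE (Gregorian); the target day is −402179 days from there, so JDN = 1896982.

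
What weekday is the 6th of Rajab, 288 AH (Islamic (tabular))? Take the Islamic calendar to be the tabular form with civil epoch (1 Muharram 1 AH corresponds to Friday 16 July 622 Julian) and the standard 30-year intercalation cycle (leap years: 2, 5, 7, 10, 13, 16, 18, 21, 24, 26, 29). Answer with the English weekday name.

Friday

In the proleptic Gregorian calendar this is 1 July 901 (JDN 2050325).
Since JDN mod 7 = 4 (0 = Monday), the day is Friday.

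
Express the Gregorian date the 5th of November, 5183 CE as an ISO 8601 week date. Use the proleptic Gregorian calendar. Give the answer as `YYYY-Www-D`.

The weekday is Saturday (ISO weekday 6).
That Saturday belongs to ISO week 44 of ISO year 5183.

5183-W44-6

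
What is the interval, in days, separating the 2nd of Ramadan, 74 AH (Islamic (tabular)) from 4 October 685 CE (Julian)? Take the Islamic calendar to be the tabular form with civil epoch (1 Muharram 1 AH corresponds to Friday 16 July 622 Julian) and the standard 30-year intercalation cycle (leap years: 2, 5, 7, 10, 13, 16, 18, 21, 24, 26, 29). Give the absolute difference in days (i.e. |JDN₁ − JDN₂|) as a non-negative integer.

3015

JDN of the first date = 1974546.
JDN of the second date = 1971531.
|1971531 − 1974546| = 3015.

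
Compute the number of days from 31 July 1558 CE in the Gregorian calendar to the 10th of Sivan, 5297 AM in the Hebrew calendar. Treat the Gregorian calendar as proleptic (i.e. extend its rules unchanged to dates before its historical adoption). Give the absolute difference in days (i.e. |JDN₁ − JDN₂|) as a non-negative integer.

7732

First date → JDN 2290319; second date → JDN 2282587.
The interval is |2290319 − 2282587| = 7732 days.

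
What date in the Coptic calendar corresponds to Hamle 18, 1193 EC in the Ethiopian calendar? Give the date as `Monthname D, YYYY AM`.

Epip 18, 917 AM

Both dates share Julian Day Number 2159916; in the Coptic calendar that is 18 Epip 917 AM.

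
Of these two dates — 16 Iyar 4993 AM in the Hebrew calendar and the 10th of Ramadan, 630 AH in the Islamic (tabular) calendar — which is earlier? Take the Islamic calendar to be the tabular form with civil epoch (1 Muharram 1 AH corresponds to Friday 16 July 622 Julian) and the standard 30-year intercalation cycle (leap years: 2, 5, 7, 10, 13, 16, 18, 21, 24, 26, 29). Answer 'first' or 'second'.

Converting both to JDN: 2171528 vs 2171582; the smaller is the first.

first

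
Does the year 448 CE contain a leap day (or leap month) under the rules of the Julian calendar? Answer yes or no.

yes

448 mod 4 = 0, so it is a leap year in the Julian calendar.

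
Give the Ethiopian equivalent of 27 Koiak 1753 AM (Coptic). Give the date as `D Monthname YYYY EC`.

27 Tahsas 2029 EC

The source date corresponds to 5 January 2037 in the Gregorian calendar (JDN 2465064).
That day falls on 27 Tahsas 2029 EC in the Ethiopian calendar.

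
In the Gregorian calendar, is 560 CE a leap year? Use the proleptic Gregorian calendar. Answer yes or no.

560 is divisible by 4 and not by 100, so it is a leap year.

yes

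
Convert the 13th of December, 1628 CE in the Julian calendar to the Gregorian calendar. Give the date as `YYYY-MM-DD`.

For dates in this range the Gregorian date is 10 days ahead of the Julian.
13 December 1628 Julian + 10 days → 23 December 1628 Gregorian.

1628-12-23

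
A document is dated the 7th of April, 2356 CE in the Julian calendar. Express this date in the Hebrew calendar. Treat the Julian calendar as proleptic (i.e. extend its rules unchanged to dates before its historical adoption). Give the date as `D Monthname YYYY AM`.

21 Nisan 6116 AM

Both dates share Julian Day Number 2581684; in the Hebrew calendar that is 21 Nisan 6116 AM.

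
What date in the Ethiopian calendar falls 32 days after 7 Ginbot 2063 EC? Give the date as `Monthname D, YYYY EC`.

The starting date is JDN 2477612; 2477612 + 32 = 2477644.
JDN 2477644 corresponds to Sene 9, 2063 EC.

Sene 9, 2063 EC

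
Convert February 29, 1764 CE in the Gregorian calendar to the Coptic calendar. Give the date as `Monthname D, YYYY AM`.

Meshir 23, 1480 AM

Both dates share Julian Day Number 2365407; in the Coptic calendar that is 23 Meshir 1480 AM.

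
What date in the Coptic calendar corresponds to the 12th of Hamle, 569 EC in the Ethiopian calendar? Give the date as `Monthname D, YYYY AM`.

Both dates share Julian Day Number 1931994; in the Coptic calendar that is 12 Epip 293 AM.

Epip 12, 293 AM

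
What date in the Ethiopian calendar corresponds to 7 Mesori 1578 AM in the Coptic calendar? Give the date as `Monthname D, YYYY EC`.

Julian Day Number of the source date = 2401365.
Converting JDN 2401365 to the Ethiopian calendar gives 7 Nehase 1854 EC.

Nehase 7, 1854 EC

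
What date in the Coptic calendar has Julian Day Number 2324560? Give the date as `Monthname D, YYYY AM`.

The Gregorian equivalent of JDN 2324560 is 29 April 1652.
In the Coptic calendar that day is Parmouti 24, 1368 AM.

Parmouti 24, 1368 AM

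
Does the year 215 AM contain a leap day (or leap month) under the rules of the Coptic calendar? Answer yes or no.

yes

215 mod 4 = 3; in the Coptic calendar a year is leap when year mod 4 = 3, so it is a leap year.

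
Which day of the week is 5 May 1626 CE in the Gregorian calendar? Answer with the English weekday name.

Tuesday

2315069 ≡ 1 (mod 7); counting from Monday = 0 gives Tuesday.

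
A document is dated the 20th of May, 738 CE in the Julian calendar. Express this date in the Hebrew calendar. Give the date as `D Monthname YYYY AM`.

25 Iyar 4498 AM

Julian Day Number of the source date = 1990752.
Converting JDN 1990752 to the Hebrew calendar gives 25 Iyar 4498 AM.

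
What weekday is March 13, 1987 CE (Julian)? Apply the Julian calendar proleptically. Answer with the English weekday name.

Thursday

This is JDN 2446881 (26 March 1987 Gregorian).
JDN 2446881 mod 7 = 3, and JDN 0 was a Monday, so this is a Thursday.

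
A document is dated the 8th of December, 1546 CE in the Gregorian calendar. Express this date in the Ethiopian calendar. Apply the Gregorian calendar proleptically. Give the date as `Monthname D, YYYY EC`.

Tahsas 2, 1539 EC

Julian Day Number of the source date = 2286066.
Converting JDN 2286066 to the Ethiopian calendar gives 2 Tahsas 1539 EC.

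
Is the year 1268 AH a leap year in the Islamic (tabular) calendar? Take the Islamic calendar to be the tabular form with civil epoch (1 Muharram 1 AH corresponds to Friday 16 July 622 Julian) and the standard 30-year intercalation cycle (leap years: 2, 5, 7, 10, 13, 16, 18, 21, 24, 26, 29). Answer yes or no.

Year 1268 AH is year 8 of its 30-year cycle; leap positions are 2, 5, 7, 10, 13, 16, 18, 21, 24, 26, 29, so it is a common year (354 days).

no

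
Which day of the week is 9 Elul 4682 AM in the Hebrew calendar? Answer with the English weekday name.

Thursday

This is JDN 2058066 (10 September 922 Gregorian).
2058066 ≡ 3 (mod 7); counting from Monday = 0 gives Thursday.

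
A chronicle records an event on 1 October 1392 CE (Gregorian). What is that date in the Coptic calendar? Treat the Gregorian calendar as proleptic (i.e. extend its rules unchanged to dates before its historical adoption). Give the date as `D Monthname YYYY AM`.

26 Thout 1109 AM

Julian Day Number of the source date = 2229752.
Converting JDN 2229752 to the Coptic calendar gives 26 Thout 1109 AM.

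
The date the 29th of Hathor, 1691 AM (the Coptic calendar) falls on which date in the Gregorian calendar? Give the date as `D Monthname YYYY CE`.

Both dates share Julian Day Number 2442390; in the Gregorian calendar that is 8 December 1974 CE.

8 December 1974 CE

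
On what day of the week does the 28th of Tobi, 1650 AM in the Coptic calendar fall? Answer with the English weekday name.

Monday

In the Gregorian calendar this is 5 February 1934 (JDN 2427474).
Since JDN mod 7 = 0 (0 = Monday), the day is Monday.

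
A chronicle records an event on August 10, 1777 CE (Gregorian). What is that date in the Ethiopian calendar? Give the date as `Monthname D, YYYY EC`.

Both dates share Julian Day Number 2370318; in the Ethiopian calendar that is 6 Nehase 1769 EC.

Nehase 6, 1769 EC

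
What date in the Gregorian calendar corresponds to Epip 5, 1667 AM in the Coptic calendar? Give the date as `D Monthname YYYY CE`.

12 July 1951 CE

Both dates share Julian Day Number 2433840; in the Gregorian calendar that is 12 July 1951 CE.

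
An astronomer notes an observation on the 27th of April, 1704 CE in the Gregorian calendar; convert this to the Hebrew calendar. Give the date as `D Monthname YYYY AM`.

Both dates share Julian Day Number 2343550; in the Hebrew calendar that is 23 Nisan 5464 AM.

23 Nisan 5464 AM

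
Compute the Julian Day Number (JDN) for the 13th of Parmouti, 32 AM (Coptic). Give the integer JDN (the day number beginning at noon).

Equivalently 9 April 316 (proleptic Gregorian).
JDN 2400001 is 17 November 1858 CE (Gregorian), MJD 0; the target day is −563426 days from there, so JDN = 1836575.

1836575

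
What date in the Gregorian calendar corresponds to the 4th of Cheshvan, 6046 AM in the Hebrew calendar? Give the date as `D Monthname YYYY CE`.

3 November 2285 CE

Both dates share Julian Day Number 2555946; in the Gregorian calendar that is 3 November 2285 CE.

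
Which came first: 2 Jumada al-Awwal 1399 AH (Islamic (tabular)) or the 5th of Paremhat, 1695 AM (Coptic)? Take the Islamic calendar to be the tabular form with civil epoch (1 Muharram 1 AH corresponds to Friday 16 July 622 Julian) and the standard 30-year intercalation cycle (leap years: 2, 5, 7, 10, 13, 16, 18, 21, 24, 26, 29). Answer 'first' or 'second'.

Converting both to JDN: 2443964 vs 2443947; the smaller is the second.

second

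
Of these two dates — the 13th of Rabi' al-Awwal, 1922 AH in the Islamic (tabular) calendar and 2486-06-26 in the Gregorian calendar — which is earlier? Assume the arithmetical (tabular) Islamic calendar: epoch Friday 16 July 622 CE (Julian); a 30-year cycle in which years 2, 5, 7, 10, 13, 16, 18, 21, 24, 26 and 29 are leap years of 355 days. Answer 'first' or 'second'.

Converting both to JDN: 2629249 vs 2629230; the smaller is the second.

second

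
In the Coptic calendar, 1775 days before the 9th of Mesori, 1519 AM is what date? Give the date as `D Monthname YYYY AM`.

JDN of the 9th of Mesori, 1519 AM = 2379817.
2379817 − 1775 = 2378042.
JDN 2378042 in the Coptic calendar is 25 Thout 1515 AM.

25 Thout 1515 AM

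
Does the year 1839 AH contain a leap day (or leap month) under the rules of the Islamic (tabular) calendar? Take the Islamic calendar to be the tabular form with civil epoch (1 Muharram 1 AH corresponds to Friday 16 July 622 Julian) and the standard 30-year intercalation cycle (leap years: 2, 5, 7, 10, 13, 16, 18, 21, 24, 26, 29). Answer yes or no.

Year 1839 AH is year 9 of its 30-year cycle; leap positions are 2, 5, 7, 10, 13, 16, 18, 21, 24, 26, 29, so it is a common year (354 days).

no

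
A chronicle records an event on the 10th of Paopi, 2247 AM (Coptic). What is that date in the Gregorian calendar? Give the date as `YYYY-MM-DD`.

2530-10-24

Julian Day Number of the source date = 2645420.
Converting JDN 2645420 to the Gregorian calendar gives 24 October 2530 CE.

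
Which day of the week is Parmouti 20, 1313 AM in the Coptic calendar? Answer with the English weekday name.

This is JDN 2304467 (25 April 1597 Gregorian).
Since JDN mod 7 = 4 (0 = Monday), the day is Friday.

Friday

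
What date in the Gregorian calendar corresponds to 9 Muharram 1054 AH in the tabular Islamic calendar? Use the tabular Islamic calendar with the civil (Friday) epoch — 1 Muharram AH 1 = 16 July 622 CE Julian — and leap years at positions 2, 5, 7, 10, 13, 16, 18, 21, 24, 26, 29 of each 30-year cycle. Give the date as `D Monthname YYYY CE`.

18 March 1644 CE

Julian Day Number of the source date = 2321596.
Converting JDN 2321596 to the Gregorian calendar gives 18 March 1644 CE.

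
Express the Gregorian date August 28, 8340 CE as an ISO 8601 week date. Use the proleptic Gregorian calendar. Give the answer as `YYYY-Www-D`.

8340-W35-3

The weekday is Wednesday (ISO weekday 3).
That Wednesday belongs to ISO week 35 of ISO year 8340.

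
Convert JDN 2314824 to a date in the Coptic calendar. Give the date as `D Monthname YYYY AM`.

30 Mesori 1341 AM

The Gregorian equivalent of JDN 2314824 is 2 September 1625.
In the Coptic calendar that day is 30 Mesori 1341 AM.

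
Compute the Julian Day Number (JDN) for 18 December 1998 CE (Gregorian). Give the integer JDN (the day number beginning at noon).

2451166

JDN 2299161 is 15 October 1582 CE (Gregorian); the target day is +152005 days from there, so JDN = 2451166.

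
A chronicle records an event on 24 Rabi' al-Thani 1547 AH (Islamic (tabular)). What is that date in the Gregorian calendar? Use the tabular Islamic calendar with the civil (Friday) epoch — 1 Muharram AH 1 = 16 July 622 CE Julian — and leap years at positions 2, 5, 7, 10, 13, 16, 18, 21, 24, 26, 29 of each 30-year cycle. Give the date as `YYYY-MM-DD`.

2122-10-26

Julian Day Number of the source date = 2496403.
Converting JDN 2496403 to the Gregorian calendar gives 26 October 2122 CE.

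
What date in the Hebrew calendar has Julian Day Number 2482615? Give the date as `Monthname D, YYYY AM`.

Tevet 27, 5845 AM

The Gregorian equivalent of JDN 2482615 is 24 January 2085.
In the Hebrew calendar that day is Tevet 27, 5845 AM.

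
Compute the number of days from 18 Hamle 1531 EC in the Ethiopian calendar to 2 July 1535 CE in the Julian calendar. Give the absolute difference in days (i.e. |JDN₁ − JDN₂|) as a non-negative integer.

First date → JDN 2283370; second date → JDN 2281899.
The interval is |2283370 − 2281899| = 1471 days.

1471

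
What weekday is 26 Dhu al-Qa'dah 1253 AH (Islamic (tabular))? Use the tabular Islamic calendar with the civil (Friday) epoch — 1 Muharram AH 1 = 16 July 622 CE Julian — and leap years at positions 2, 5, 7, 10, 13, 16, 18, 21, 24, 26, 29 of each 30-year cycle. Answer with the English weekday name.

Wednesday

In the Gregorian calendar this is 21 February 1838 (JDN 2392427).
2392427 ≡ 2 (mod 7); counting from Monday = 0 gives Wednesday.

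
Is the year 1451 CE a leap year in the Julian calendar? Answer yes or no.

1451 mod 4 = 3, so it is a common year in the Julian calendar.

no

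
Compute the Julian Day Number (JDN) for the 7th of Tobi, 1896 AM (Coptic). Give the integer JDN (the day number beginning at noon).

Equivalently 17 January 2180 (Gregorian).
JDN 2299161 is 15 October 1582 CE (Gregorian); the target day is +218144 days from there, so JDN = 2517305.

2517305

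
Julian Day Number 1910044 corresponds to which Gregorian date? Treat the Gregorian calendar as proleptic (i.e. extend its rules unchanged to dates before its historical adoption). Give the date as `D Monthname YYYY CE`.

Counting from JDN 2299161 = 15 Oct 1582 gives an offset of -389117 days.

3 June 517 CE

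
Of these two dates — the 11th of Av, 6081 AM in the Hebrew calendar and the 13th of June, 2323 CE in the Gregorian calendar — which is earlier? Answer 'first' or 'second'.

Converting both to JDN: 2569005 vs 2569681; the smaller is the first.

first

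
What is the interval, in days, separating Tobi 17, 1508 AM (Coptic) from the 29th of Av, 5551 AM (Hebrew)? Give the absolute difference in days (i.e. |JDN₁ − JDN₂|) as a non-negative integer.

JDN of the first date = 2375598.
JDN of the second date = 2375450.
|2375450 − 2375598| = 148.

148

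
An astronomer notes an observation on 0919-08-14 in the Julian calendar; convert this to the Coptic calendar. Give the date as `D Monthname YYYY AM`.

21 Mesori 635 AM

The source date corresponds to 19 August 919 in the proleptic Gregorian calendar (JDN 2056948).
That day falls on 21 Mesori 635 AM in the Coptic calendar.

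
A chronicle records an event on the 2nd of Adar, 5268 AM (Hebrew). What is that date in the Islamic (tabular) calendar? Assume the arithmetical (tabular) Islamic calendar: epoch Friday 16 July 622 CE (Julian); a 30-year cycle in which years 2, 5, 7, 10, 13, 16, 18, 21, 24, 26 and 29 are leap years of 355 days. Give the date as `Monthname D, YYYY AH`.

Shawwal 1, 913 AH

Both dates share Julian Day Number 2271888; in the tabular Islamic calendar that is 1 Shawwal 913 AH.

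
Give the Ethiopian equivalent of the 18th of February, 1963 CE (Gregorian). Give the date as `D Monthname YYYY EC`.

11 Yekatit 1955 EC

Both dates share Julian Day Number 2438079; in the Ethiopian calendar that is 11 Yekatit 1955 EC.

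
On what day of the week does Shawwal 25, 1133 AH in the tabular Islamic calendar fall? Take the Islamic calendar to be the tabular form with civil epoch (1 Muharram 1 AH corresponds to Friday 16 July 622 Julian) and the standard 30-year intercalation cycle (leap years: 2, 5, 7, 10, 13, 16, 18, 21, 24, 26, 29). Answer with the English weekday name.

In the Gregorian calendar this is 19 August 1721 (JDN 2349873).
Since JDN mod 7 = 1 (0 = Monday), the day is Tuesday.

Tuesday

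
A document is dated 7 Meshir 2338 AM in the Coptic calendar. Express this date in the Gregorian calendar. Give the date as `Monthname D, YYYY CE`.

February 19, 2622 CE

Julian Day Number of the source date = 2678775.
Converting JDN 2678775 to the Gregorian calendar gives 19 February 2622 CE.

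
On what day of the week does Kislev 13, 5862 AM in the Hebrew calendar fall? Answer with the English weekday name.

Equivalently 5 December 2101 Gregorian, JDN 2488773.
2488773 ≡ 0 (mod 7); counting from Monday = 0 gives Monday.

Monday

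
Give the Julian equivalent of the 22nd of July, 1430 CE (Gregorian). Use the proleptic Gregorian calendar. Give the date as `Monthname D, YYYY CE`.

July 13, 1430 CE

The Julian–Gregorian offset here is 9 days (Julian trailing).
22 July 1430 Gregorian − 9 days → 13 July 1430 Julian.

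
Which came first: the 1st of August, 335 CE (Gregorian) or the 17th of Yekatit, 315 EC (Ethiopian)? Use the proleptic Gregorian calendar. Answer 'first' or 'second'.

second

First date → JDN 1843628; second date → JDN 1839075.
JDN 1839075 < JDN 1843628, so the second date is earlier.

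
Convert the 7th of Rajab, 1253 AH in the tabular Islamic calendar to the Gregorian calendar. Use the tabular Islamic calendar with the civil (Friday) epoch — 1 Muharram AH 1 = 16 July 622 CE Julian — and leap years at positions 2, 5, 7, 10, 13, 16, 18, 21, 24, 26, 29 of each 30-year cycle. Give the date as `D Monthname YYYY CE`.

Julian Day Number of the source date = 2392290.
Converting JDN 2392290 to the Gregorian calendar gives 7 October 1837 CE.

7 October 1837 CE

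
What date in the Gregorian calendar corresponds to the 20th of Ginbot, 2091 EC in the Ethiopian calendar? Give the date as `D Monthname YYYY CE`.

28 May 2099 CE

Both dates share Julian Day Number 2487852; in the Gregorian calendar that is 28 May 2099 CE.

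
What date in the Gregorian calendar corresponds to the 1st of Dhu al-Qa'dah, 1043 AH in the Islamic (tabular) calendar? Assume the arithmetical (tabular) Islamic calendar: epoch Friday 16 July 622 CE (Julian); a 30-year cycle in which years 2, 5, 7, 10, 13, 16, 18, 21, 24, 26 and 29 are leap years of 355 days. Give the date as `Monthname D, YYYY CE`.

Julian Day Number of the source date = 2317985.
Converting JDN 2317985 to the Gregorian calendar gives 29 April 1634 CE.

April 29, 1634 CE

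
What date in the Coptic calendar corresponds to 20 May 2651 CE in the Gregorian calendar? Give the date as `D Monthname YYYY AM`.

Both dates share Julian Day Number 2689457; in the Coptic calendar that is 7 Pashons 2367 AM.

7 Pashons 2367 AM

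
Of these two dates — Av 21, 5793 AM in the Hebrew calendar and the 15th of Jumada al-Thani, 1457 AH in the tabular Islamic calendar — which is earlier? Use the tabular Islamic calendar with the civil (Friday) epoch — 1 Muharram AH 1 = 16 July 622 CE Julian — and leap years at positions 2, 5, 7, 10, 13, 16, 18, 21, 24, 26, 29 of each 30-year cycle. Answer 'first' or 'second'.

Converting both to JDN: 2463826 vs 2464560; the smaller is the first.

first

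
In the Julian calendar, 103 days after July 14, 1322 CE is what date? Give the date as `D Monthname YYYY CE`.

Counting 103 days forward from JDN 2204113 reaches JDN 2204216, which is 25 October 1322 CE.

25 October 1322 CE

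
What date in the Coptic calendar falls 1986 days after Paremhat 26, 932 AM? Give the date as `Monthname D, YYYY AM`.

Thout 1, 938 AM

Counting 1986 days forward from JDN 2165283 reaches JDN 2167269, which is Thout 1, 938 AM.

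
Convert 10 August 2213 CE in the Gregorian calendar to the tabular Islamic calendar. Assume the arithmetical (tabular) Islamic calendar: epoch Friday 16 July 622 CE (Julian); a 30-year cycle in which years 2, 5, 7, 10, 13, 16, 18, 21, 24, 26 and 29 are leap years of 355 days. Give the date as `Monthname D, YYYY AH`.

Both dates share Julian Day Number 2529563; in the tabular Islamic calendar that is 22 Dhu al-Qa'dah 1640 AH.

Dhu al-Qa'dah 22, 1640 AH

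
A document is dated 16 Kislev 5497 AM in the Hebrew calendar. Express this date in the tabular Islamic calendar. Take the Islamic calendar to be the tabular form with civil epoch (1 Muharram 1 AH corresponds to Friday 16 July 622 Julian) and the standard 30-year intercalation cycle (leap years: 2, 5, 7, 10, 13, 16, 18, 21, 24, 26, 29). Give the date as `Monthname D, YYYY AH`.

Rajab 16, 1149 AH

Julian Day Number of the source date = 2355445.
Converting JDN 2355445 to the tabular Islamic calendar gives 16 Rajab 1149 AH.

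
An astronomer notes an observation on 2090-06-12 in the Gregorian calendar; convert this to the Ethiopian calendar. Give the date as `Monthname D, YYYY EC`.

Julian Day Number of the source date = 2484580.
Converting JDN 2484580 to the Ethiopian calendar gives 5 Sene 2082 EC.

Sene 5, 2082 EC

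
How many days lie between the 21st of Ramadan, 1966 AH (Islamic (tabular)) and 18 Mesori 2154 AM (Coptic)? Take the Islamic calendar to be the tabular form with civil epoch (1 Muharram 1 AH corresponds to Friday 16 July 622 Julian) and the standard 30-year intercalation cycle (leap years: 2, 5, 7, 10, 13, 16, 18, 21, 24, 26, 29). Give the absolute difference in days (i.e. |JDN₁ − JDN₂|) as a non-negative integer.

JDN of the first date = 2645026.
JDN of the second date = 2611760.
|2611760 − 2645026| = 33266.

33266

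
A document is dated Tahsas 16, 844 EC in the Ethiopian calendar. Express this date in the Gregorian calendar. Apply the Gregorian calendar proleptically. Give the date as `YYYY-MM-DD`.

0851-12-17

Julian Day Number of the source date = 2032232.
Converting JDN 2032232 to the Gregorian calendar gives 17 December 851 CE.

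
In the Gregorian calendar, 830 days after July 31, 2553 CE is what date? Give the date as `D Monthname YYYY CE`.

The starting date is JDN 2653736; 2653736 + 830 = 2654566.
JDN 2654566 corresponds to 8 November 2555 CE.

8 November 2555 CE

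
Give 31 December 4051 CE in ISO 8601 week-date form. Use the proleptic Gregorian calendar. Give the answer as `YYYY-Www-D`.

The weekday is Sunday (ISO weekday 7).
That Sunday belongs to ISO week 52 of ISO year 4051.

4051-W52-7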